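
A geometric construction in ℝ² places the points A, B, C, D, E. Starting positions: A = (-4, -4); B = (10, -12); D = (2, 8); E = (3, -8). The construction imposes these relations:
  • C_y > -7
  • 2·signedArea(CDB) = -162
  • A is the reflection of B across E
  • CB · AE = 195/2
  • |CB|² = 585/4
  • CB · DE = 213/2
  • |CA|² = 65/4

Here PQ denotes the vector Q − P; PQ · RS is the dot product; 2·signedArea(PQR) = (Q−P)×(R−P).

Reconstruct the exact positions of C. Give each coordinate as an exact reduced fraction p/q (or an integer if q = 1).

C = (-1/2, -6)

1. C_x = -1/2  [CB · DE = 213/2 ∩ 2·signedArea(CDB) = -162]
2. C_y = -6  [CB · DE = 213/2 ∩ 2·signedArea(CDB) = -162]
   → C = (-1/2, -6)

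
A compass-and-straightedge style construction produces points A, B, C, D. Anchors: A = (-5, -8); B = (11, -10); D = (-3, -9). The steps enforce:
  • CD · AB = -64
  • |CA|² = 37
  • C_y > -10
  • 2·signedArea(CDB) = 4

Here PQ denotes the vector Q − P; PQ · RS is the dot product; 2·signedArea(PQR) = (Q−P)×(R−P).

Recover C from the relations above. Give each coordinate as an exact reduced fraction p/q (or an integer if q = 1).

C = (1, -9)

1. C_x = 1  [2·signedArea(CDB) = 4 ∩ CD · AB = -64]
2. C_y = -9  [2·signedArea(CDB) = 4 ∩ CD · AB = -64]
   → C = (1, -9)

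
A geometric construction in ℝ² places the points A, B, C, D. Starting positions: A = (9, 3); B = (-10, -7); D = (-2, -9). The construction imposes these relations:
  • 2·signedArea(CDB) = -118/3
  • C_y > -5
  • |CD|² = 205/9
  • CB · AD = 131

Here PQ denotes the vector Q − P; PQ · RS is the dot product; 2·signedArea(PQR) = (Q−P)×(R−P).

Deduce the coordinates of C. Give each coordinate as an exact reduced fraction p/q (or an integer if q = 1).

1. C_x = -1  [2·signedArea(CDB) = -118/3 ∩ CB · AD = 131]
2. C_y = -13/3  [2·signedArea(CDB) = -118/3 ∩ CB · AD = 131]
   → C = (-1, -13/3)

C = (-1, -13/3)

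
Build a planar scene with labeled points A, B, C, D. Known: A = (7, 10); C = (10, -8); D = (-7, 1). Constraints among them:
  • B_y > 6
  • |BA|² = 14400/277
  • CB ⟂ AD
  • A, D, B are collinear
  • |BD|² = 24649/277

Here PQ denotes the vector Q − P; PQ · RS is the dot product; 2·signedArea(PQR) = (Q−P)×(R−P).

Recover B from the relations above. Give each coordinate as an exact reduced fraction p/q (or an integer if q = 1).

B = (259/277, 1690/277)

1. B_x = 259/277  [A, D, B are collinear ∩ CB ⟂ AD]
2. B_y = 1690/277  [A, D, B are collinear ∩ CB ⟂ AD]
   → B = (259/277, 1690/277)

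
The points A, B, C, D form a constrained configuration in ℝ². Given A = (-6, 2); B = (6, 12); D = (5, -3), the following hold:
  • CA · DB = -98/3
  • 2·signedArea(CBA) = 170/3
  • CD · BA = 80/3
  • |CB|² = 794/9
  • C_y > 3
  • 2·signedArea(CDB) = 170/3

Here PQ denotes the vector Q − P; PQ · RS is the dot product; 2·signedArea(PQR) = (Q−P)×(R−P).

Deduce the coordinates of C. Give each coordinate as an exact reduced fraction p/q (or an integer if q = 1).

1. C_x = 5/3  [CA · DB = -98/3 ∩ 2·signedArea(CBA) = 170/3]
2. C_y = 11/3  [CA · DB = -98/3 ∩ 2·signedArea(CBA) = 170/3]
   → C = (5/3, 11/3)

C = (5/3, 11/3)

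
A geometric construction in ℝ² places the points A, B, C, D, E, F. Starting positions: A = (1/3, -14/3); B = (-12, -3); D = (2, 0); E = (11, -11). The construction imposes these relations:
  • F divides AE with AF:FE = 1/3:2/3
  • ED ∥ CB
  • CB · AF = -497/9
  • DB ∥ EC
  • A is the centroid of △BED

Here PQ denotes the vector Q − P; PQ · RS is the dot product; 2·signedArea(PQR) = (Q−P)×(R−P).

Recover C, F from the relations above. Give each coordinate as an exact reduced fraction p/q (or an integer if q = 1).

1. C_x = -3  [ED ∥ CB ∩ DB ∥ EC]
2. C_y = -14  [ED ∥ CB ∩ DB ∥ EC]
   → C = (-3, -14)
3. F_x = 35/9  [F divides AE with AF:FE = 1/3:2/3]
4. F_y = -61/9  [F divides AE with AF:FE = 1/3:2/3]
   → F = (35/9, -61/9)

C = (-3, -14)
F = (35/9, -61/9)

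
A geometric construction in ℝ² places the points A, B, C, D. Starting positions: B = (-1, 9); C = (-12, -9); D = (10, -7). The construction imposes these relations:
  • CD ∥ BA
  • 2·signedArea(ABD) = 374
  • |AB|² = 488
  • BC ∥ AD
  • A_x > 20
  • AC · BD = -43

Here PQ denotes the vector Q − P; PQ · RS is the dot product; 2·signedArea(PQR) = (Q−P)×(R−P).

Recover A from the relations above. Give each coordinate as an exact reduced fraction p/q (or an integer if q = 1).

A = (21, 11)

1. A_x = 21  [BC ∥ AD ∩ CD ∥ BA]
2. A_y = 11  [BC ∥ AD ∩ CD ∥ BA]
   → A = (21, 11)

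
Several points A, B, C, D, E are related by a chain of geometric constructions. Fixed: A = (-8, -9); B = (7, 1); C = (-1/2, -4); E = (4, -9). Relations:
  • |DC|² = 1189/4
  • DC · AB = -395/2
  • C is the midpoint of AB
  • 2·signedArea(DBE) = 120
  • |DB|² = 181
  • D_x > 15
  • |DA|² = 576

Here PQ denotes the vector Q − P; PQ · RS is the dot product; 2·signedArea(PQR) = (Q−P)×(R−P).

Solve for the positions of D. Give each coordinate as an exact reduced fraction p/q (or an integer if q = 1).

1. D_x = 16  [2·signedArea(DBE) = 120 ∩ DC · AB = -395/2]
2. D_y = -9  [2·signedArea(DBE) = 120 ∩ DC · AB = -395/2]
   → D = (16, -9)

D = (16, -9)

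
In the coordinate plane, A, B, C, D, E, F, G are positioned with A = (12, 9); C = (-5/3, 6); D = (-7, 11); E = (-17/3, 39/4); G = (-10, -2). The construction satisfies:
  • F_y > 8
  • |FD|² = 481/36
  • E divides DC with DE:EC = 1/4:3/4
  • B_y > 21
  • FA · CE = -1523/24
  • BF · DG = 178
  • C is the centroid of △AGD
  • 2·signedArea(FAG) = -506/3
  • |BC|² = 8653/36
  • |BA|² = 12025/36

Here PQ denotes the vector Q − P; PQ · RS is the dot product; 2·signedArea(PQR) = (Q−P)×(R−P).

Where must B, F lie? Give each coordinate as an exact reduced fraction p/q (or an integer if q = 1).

B = (-4/3, 43/2)
F = (-13/3, 17/2)

1. F_x = -13/3  [2·signedArea(FAG) = -506/3 ∩ FA · CE = -1523/24]
2. F_y = 17/2  [2·signedArea(FAG) = -506/3 ∩ FA · CE = -1523/24]
   → F = (-13/3, 17/2)
3. B_x = -4/3  [line 3·x + 13·y + -551/2 = 0 ∩ |BC|² = 8653/36]
4. B_y = 43/2  [line 3·x + 13·y + -551/2 = 0 ∩ |BC|² = 8653/36]
   → B = (-4/3, 43/2)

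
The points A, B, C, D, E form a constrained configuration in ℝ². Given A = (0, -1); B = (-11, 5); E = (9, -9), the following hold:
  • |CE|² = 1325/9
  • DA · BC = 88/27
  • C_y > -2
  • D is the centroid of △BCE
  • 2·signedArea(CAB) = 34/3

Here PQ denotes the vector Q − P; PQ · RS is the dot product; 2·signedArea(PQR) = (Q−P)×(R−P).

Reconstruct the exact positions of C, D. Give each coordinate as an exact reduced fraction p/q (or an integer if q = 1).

1. C_x = -2/3  [line -6·x + -11·y + -67/3 = 0 ∩ |CE|² = 1325/9]
2. C_y = -5/3  [line -6·x + -11·y + -67/3 = 0 ∩ |CE|² = 1325/9]
   → C = (-2/3, -5/3)
3. D_x = -8/9  [D is the centroid of △BCE]
4. D_y = -17/9  [D is the centroid of △BCE]
   → D = (-8/9, -17/9)

C = (-2/3, -5/3)
D = (-8/9, -17/9)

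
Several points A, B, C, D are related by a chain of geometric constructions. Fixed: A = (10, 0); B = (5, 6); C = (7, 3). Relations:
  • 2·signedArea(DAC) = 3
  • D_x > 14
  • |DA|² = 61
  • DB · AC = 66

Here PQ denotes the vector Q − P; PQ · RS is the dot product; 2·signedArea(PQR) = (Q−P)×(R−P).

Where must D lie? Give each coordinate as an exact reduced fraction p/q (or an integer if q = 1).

D = (15, -6)

1. D_x = 15  [DB · AC = 66 ∩ 2·signedArea(DAC) = 3]
2. D_y = -6  [DB · AC = 66 ∩ 2·signedArea(DAC) = 3]
   → D = (15, -6)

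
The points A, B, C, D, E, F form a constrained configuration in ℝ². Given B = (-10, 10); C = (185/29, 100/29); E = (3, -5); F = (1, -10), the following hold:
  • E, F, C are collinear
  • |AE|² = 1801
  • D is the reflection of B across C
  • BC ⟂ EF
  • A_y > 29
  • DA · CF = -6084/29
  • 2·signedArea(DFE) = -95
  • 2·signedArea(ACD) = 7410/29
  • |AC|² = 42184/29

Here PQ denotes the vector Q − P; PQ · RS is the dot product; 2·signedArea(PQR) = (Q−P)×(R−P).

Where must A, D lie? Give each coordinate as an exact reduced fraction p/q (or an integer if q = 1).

A = (-21, 30)
D = (660/29, -90/29)

1. D_x = 660/29  [D is the reflection of B across C]
2. D_y = -90/29  [D is the reflection of B across C]
   → D = (660/29, -90/29)
3. A_x = -21  [line 190/29·x + 475/29·y + -10260/29 = 0 ∩ |AC|² = 42184/29]
4. A_y = 30  [line 190/29·x + 475/29·y + -10260/29 = 0 ∩ |AC|² = 42184/29]
   → A = (-21, 30)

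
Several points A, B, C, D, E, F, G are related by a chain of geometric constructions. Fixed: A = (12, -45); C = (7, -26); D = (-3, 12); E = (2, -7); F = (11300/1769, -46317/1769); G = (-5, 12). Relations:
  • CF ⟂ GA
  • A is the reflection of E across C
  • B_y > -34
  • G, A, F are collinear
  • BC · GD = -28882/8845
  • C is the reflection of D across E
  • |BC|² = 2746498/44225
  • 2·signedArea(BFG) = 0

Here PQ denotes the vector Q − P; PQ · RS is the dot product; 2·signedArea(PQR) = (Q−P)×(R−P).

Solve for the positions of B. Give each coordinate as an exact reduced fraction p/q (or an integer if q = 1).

B = (76356/8845, -298161/8845)

1. B_x = 76356/8845  [2·signedArea(BFG) = 0 ∩ BC · GD = -28882/8845]
2. B_y = -298161/8845  [2·signedArea(BFG) = 0 ∩ BC · GD = -28882/8845]
   → B = (76356/8845, -298161/8845)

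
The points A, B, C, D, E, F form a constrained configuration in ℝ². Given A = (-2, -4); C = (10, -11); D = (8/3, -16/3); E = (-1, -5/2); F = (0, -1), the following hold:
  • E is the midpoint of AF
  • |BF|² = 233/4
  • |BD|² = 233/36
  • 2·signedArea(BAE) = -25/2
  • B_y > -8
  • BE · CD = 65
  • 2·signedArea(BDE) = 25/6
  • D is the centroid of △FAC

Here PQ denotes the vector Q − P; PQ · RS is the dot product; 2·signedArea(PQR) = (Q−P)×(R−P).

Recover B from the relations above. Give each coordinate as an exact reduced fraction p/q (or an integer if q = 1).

B = (4, -15/2)

1. B_x = 4  [2·signedArea(BDE) = 25/6 ∩ BE · CD = 65]
2. B_y = -15/2  [2·signedArea(BDE) = 25/6 ∩ BE · CD = 65]
   → B = (4, -15/2)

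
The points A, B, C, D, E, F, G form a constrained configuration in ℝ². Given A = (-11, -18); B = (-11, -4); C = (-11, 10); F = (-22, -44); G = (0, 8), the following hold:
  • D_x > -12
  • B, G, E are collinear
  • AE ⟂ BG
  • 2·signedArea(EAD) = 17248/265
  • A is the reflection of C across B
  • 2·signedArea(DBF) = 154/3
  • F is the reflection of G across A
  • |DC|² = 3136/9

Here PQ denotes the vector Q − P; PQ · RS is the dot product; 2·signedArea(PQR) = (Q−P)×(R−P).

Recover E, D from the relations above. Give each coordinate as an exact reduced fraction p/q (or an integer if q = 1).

1. E_x = -4763/265  [B, G, E are collinear ∩ AE ⟂ BG]
2. E_y = -3076/265  [B, G, E are collinear ∩ AE ⟂ BG]
   → E = (-4763/265, -3076/265)
3. D_x = -11  [2·signedArea(DBF) = 154/3 ∩ 2·signedArea(EAD) = 17248/265]
4. D_y = -26/3  [2·signedArea(DBF) = 154/3 ∩ 2·signedArea(EAD) = 17248/265]
   → D = (-11, -26/3)

D = (-11, -26/3)
E = (-4763/265, -3076/265)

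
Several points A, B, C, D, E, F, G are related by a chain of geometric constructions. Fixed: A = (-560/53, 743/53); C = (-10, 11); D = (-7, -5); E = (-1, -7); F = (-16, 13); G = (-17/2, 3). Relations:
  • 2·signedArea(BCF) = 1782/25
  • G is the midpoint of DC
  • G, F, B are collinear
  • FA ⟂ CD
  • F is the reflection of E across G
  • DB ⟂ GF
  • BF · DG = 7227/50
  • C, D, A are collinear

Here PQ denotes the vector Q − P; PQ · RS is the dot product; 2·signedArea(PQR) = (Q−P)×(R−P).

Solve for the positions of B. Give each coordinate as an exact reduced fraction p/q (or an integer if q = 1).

B = (-103/25, -71/25)

1. B_x = -103/25  [G, F, B are collinear ∩ DB ⟂ GF]
2. B_y = -71/25  [G, F, B are collinear ∩ DB ⟂ GF]
   → B = (-103/25, -71/25)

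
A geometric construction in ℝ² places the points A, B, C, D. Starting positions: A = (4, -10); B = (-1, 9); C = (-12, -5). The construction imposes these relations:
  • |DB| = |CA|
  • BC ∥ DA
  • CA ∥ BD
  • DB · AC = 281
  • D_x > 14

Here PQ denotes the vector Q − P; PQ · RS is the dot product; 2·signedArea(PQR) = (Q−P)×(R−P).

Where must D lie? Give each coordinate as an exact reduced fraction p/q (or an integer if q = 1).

1. D_x = 15  [BC ∥ DA ∩ CA ∥ BD]
2. D_y = 4  [BC ∥ DA ∩ CA ∥ BD]
   → D = (15, 4)

D = (15, 4)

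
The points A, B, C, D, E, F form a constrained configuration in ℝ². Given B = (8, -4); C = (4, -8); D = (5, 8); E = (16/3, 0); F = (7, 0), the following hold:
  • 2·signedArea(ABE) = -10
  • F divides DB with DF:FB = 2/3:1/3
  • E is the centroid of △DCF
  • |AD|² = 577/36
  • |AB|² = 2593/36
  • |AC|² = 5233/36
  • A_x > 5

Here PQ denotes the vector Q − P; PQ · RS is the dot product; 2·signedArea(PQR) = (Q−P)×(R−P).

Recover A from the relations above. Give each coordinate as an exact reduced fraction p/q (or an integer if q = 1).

A = (31/6, 4)

1. A_x = 31/6  [line -4·x + -8/3·y + 94/3 = 0 ∩ |AD|² = 577/36]
2. A_y = 4  [line -4·x + -8/3·y + 94/3 = 0 ∩ |AD|² = 577/36]
   → A = (31/6, 4)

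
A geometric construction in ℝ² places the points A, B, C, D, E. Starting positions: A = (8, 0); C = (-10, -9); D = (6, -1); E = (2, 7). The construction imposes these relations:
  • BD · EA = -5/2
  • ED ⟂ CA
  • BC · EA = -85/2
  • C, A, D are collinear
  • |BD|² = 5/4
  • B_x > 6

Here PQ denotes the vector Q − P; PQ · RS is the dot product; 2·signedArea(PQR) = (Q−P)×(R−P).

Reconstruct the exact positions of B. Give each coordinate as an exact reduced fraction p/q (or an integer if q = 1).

1. B_x = 7  [line -6·x + 7·y + 91/2 = 0 ∩ |BD|² = 5/4]
2. B_y = -1/2  [line -6·x + 7·y + 91/2 = 0 ∩ |BD|² = 5/4]
   → B = (7, -1/2)

B = (7, -1/2)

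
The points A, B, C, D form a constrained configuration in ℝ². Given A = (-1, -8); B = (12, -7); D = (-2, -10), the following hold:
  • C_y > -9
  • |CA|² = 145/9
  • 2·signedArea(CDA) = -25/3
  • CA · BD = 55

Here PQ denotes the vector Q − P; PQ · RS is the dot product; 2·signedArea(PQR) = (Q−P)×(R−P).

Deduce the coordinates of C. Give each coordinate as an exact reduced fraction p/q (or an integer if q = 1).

C = (3, -25/3)

1. C_x = 3  [2·signedArea(CDA) = -25/3 ∩ CA · BD = 55]
2. C_y = -25/3  [2·signedArea(CDA) = -25/3 ∩ CA · BD = 55]
   → C = (3, -25/3)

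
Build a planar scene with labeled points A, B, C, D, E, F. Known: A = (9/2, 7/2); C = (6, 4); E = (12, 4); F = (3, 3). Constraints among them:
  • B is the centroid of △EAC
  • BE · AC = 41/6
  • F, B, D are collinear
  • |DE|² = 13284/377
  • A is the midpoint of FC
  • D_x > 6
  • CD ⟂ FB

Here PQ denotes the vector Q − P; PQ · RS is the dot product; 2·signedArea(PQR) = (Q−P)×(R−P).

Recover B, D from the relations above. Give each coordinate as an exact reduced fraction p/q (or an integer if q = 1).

B = (15/2, 23/6)
D = (2292/377, 1346/377)

1. B_x = 15/2  [B is the centroid of △EAC]
2. B_y = 23/6  [B is the centroid of △EAC]
   → B = (15/2, 23/6)
3. D_x = 2292/377  [F, B, D are collinear ∩ CD ⟂ FB]
4. D_y = 1346/377  [F, B, D are collinear ∩ CD ⟂ FB]
   → D = (2292/377, 1346/377)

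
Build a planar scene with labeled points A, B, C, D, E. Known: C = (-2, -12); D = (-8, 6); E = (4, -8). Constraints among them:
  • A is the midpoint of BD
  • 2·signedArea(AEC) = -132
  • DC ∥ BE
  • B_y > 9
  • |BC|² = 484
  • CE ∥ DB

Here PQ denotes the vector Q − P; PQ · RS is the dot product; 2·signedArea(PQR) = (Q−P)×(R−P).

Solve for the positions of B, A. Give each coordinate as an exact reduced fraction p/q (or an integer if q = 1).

A = (-5, 8)
B = (-2, 10)

1. B_x = -2  [DC ∥ BE ∩ CE ∥ DB]
2. B_y = 10  [DC ∥ BE ∩ CE ∥ DB]
   → B = (-2, 10)
3. A_x = -5  [A is the midpoint of BD]
4. A_y = 8  [A is the midpoint of BD]
   → A = (-5, 8)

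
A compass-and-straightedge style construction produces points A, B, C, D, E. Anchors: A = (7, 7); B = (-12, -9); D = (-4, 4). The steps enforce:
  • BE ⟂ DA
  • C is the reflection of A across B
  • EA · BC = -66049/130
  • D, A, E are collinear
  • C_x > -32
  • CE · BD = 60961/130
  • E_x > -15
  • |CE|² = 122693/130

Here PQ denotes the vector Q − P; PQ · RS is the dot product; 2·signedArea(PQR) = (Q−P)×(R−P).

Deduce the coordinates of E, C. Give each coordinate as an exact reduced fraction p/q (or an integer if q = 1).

1. E_x = -1917/130  [D, A, E are collinear ∩ BE ⟂ DA]
2. E_y = 139/130  [D, A, E are collinear ∩ BE ⟂ DA]
   → E = (-1917/130, 139/130)
3. C_x = -31  [C is the reflection of A across B]
4. C_y = -25  [C is the reflection of A across B]
   → C = (-31, -25)

C = (-31, -25)
E = (-1917/130, 139/130)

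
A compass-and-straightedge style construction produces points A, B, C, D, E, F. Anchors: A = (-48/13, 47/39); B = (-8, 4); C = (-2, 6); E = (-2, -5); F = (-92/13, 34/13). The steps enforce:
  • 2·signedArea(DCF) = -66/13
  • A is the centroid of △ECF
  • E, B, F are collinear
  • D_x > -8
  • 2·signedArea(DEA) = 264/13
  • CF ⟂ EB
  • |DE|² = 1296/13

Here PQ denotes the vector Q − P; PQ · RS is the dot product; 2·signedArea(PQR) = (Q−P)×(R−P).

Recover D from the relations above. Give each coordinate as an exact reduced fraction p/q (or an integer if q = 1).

1. D_x = -98/13  [2·signedArea(DEA) = 264/13 ∩ 2·signedArea(DCF) = -66/13]
2. D_y = 43/13  [2·signedArea(DEA) = 264/13 ∩ 2·signedArea(DCF) = -66/13]
   → D = (-98/13, 43/13)

D = (-98/13, 43/13)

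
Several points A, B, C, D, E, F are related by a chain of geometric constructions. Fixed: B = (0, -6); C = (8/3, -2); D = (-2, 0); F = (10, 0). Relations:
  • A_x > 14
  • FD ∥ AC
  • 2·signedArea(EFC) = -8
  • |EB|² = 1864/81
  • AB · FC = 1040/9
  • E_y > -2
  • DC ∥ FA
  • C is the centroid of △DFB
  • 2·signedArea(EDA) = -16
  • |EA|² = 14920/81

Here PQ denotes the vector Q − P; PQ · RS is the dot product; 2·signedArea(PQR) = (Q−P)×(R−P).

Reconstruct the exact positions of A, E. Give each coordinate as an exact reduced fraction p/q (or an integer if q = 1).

1. A_x = 44/3  [FD ∥ AC ∩ DC ∥ FA]
2. A_y = -2  [FD ∥ AC ∩ DC ∥ FA]
   → A = (44/3, -2)
3. E_x = 10/9  [2·signedArea(EDA) = -16 ∩ 2·signedArea(EFC) = -8]
4. E_y = -4/3  [2·signedArea(EDA) = -16 ∩ 2·signedArea(EFC) = -8]
   → E = (10/9, -4/3)

A = (44/3, -2)
E = (10/9, -4/3)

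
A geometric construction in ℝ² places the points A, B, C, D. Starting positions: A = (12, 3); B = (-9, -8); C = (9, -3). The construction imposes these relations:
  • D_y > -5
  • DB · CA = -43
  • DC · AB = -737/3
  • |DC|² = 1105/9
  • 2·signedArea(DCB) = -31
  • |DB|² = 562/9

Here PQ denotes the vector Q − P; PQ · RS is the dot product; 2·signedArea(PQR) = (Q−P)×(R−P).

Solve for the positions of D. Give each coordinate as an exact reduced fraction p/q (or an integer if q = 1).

1. D_x = -2  [2·signedArea(DCB) = -31 ∩ DC · AB = -737/3]
2. D_y = -13/3  [2·signedArea(DCB) = -31 ∩ DC · AB = -737/3]
   → D = (-2, -13/3)

D = (-2, -13/3)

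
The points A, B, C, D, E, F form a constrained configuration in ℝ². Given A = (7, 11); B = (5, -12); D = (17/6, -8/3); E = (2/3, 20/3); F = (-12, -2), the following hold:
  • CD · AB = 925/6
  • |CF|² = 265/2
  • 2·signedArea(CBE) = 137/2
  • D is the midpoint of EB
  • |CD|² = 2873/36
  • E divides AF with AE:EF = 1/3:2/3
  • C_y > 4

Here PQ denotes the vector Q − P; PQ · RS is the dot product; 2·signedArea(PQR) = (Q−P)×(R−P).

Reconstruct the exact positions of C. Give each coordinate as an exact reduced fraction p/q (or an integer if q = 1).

C = (-5/2, 9/2)

1. C_x = -5/2  [2·signedArea(CBE) = 137/2 ∩ CD · AB = 925/6]
2. C_y = 9/2  [2·signedArea(CBE) = 137/2 ∩ CD · AB = 925/6]
   → C = (-5/2, 9/2)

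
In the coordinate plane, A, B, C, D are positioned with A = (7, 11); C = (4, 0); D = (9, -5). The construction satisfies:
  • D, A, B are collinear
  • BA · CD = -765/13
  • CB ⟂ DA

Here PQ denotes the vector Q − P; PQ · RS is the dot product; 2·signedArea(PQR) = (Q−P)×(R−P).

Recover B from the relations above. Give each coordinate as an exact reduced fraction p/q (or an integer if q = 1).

1. B_x = 108/13  [D, A, B are collinear ∩ CB ⟂ DA]
2. B_y = 7/13  [D, A, B are collinear ∩ CB ⟂ DA]
   → B = (108/13, 7/13)

B = (108/13, 7/13)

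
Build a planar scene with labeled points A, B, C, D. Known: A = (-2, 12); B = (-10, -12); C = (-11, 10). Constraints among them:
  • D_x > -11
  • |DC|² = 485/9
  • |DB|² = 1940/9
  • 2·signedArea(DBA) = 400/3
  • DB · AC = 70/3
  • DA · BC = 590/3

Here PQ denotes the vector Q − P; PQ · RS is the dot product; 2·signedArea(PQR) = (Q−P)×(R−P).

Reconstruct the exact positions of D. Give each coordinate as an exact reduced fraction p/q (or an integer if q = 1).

1. D_x = -32/3  [DA · BC = 590/3 ∩ 2·signedArea(DBA) = 400/3]
2. D_y = 8/3  [DA · BC = 590/3 ∩ 2·signedArea(DBA) = 400/3]
   → D = (-32/3, 8/3)

D = (-32/3, 8/3)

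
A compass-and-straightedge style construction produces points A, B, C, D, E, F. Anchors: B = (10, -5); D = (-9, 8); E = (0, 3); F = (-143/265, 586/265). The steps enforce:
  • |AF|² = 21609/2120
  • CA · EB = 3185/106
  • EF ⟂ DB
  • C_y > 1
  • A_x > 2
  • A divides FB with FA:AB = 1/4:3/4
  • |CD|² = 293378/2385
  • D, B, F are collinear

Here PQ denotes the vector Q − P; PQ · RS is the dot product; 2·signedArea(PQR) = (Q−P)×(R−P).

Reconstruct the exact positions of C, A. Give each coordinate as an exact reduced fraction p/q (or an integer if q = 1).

1. A_x = 2221/1060  [A divides FB with FA:AB = 1/4:3/4]
2. A_y = 433/1060  [A divides FB with FA:AB = 1/4:3/4]
   → A = (2221/1060, 433/1060)
3. C_x = 122/795  [line -10·x + 8·y + -3276/265 = 0 ∩ |CD|² = 293378/2385]
4. C_y = 1381/795  [line -10·x + 8·y + -3276/265 = 0 ∩ |CD|² = 293378/2385]
   → C = (122/795, 1381/795)

A = (2221/1060, 433/1060)
C = (122/795, 1381/795)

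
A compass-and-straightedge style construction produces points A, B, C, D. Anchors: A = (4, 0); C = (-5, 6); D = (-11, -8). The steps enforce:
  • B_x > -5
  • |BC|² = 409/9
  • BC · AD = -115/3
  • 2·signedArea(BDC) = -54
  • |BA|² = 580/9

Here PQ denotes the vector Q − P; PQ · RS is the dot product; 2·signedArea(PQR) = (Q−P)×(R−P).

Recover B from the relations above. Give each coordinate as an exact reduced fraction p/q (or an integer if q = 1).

B = (-4, -2/3)

1. B_x = -4  [2·signedArea(BDC) = -54 ∩ BC · AD = -115/3]
2. B_y = -2/3  [2·signedArea(BDC) = -54 ∩ BC · AD = -115/3]
   → B = (-4, -2/3)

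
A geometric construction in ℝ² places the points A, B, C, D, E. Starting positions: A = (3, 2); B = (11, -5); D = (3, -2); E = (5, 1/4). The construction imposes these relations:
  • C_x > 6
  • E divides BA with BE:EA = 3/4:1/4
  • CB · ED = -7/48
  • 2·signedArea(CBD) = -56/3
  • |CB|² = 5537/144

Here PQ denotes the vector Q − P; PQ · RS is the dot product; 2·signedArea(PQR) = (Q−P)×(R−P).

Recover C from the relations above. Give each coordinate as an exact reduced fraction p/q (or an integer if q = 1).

C = (19/3, -11/12)

1. C_x = 19/3  [2·signedArea(CBD) = -56/3 ∩ CB · ED = -7/48]
2. C_y = -11/12  [2·signedArea(CBD) = -56/3 ∩ CB · ED = -7/48]
   → C = (19/3, -11/12)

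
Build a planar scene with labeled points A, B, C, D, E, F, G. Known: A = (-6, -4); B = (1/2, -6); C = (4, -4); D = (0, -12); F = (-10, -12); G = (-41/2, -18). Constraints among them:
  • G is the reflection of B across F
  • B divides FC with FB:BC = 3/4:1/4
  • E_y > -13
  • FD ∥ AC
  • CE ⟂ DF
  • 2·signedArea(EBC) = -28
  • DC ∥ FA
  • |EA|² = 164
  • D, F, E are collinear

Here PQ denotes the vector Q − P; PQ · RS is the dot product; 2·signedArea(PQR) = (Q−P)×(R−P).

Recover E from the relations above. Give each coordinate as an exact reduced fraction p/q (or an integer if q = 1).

1. E_x = 4  [D, F, E are collinear ∩ CE ⟂ DF]
2. E_y = -12  [D, F, E are collinear ∩ CE ⟂ DF]
   → E = (4, -12)

E = (4, -12)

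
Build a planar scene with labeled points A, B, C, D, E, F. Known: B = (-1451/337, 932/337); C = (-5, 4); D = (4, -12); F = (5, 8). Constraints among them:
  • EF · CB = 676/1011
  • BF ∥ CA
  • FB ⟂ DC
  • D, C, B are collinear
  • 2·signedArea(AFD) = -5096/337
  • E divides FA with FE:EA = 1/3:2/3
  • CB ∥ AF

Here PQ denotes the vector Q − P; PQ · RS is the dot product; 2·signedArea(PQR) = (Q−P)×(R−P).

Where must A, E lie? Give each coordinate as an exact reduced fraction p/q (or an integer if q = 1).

A = (1451/337, 3112/337)
E = (1607/337, 8504/1011)

1. A_x = 1451/337  [CB ∥ AF ∩ BF ∥ CA]
2. A_y = 3112/337  [CB ∥ AF ∩ BF ∥ CA]
   → A = (1451/337, 3112/337)
3. E_x = 1607/337  [E divides FA with FE:EA = 1/3:2/3]
4. E_y = 8504/1011  [E divides FA with FE:EA = 1/3:2/3]
   → E = (1607/337, 8504/1011)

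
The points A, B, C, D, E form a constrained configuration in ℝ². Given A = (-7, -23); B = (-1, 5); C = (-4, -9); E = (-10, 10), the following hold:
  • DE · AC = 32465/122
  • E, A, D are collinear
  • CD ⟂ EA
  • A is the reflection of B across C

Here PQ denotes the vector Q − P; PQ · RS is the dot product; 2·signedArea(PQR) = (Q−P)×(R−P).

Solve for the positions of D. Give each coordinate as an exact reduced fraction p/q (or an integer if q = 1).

1. D_x = -1005/122  [E, A, D are collinear ∩ CD ⟂ EA]
2. D_y = -1145/122  [E, A, D are collinear ∩ CD ⟂ EA]
   → D = (-1005/122, -1145/122)

D = (-1005/122, -1145/122)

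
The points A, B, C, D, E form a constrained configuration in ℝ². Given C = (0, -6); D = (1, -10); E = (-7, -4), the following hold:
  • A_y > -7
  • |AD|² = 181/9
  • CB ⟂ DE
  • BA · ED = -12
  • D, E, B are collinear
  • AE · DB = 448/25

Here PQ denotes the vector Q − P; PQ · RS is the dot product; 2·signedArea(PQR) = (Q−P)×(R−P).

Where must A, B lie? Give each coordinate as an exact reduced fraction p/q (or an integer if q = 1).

1. B_x = -39/25  [D, E, B are collinear ∩ CB ⟂ DE]
2. B_y = -202/25  [D, E, B are collinear ∩ CB ⟂ DE]
   → B = (-39/25, -202/25)
3. A_x = -2  [line 64/25·x + -48/25·y + -192/25 = 0 ∩ |AD|² = 181/9]
4. A_y = -20/3  [line 64/25·x + -48/25·y + -192/25 = 0 ∩ |AD|² = 181/9]
   → A = (-2, -20/3)

A = (-2, -20/3)
B = (-39/25, -202/25)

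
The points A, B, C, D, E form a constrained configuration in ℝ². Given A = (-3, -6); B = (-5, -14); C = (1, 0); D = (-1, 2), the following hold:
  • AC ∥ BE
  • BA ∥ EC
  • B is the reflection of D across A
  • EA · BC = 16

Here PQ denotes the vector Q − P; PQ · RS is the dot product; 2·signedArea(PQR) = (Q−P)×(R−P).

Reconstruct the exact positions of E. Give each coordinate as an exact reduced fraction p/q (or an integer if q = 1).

1. E_x = -1  [BA ∥ EC ∩ AC ∥ BE]
2. E_y = -8  [BA ∥ EC ∩ AC ∥ BE]
   → E = (-1, -8)

E = (-1, -8)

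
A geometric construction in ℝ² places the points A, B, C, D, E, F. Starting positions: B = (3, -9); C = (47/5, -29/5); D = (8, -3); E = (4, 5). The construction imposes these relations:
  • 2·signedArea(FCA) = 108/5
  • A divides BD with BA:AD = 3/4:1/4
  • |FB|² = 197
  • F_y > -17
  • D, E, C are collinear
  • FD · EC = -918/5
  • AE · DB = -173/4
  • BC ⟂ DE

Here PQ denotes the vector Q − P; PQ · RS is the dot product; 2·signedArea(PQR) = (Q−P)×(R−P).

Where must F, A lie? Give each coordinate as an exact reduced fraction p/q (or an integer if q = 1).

A = (27/4, -9/2)
F = (74/5, -83/5)

1. F_x = 74/5  [line -27/5·x + 54/5·y + 1296/5 = 0 ∩ |FB|² = 197]
2. F_y = -83/5  [line -27/5·x + 54/5·y + 1296/5 = 0 ∩ |FB|² = 197]
   → F = (74/5, -83/5)
3. A_x = 27/4  [A divides BD with BA:AD = 3/4:1/4]
4. A_y = -9/2  [A divides BD with BA:AD = 3/4:1/4]
   → A = (27/4, -9/2)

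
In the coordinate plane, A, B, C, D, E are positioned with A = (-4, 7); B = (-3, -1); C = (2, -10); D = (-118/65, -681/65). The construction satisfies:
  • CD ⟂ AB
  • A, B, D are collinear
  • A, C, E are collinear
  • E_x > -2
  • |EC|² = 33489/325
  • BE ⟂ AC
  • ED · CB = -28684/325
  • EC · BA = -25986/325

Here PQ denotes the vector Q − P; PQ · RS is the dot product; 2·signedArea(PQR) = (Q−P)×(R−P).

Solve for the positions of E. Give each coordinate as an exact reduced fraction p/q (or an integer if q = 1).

1. E_x = -448/325  [A, C, E are collinear ∩ BE ⟂ AC]
2. E_y = -139/325  [A, C, E are collinear ∩ BE ⟂ AC]
   → E = (-448/325, -139/325)

E = (-448/325, -139/325)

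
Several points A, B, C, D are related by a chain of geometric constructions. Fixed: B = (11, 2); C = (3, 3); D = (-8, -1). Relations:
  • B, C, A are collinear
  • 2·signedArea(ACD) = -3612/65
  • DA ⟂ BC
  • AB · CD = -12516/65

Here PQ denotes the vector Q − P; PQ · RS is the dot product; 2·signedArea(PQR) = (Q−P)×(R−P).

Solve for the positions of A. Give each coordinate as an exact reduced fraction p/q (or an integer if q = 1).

A = (-477/65, 279/65)

1. A_x = -477/65  [B, C, A are collinear ∩ DA ⟂ BC]
2. A_y = 279/65  [B, C, A are collinear ∩ DA ⟂ BC]
   → A = (-477/65, 279/65)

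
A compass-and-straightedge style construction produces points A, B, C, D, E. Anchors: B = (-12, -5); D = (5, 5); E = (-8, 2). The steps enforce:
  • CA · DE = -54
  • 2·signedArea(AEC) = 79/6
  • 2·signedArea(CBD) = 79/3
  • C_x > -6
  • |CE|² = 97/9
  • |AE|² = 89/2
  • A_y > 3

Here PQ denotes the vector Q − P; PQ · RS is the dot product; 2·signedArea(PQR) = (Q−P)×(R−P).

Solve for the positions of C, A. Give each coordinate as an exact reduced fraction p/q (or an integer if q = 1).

A = (-3/2, 7/2)
C = (-5, 2/3)

1. C_x = -5  [line -10·x + 17·y + -184/3 = 0 ∩ |CE|² = 97/9]
2. C_y = 2/3  [line -10·x + 17·y + -184/3 = 0 ∩ |CE|² = 97/9]
   → C = (-5, 2/3)
3. A_x = -3/2  [CA · DE = -54 ∩ 2·signedArea(AEC) = 79/6]
4. A_y = 7/2  [CA · DE = -54 ∩ 2·signedArea(AEC) = 79/6]
   → A = (-3/2, 7/2)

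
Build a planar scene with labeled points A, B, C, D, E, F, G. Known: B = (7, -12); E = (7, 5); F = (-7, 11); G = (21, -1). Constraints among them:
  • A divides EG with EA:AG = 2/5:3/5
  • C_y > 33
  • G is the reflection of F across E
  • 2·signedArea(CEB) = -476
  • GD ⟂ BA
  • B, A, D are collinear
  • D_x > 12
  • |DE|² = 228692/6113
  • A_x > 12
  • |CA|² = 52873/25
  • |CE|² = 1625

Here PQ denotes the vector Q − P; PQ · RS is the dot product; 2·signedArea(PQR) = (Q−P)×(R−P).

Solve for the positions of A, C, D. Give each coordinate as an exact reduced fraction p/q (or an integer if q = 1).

A = (63/5, 13/5)
C = (-21, 34)
D = (76251/6113, 13879/6113)

1. A_x = 63/5  [A divides EG with EA:AG = 2/5:3/5]
2. A_y = 13/5  [A divides EG with EA:AG = 2/5:3/5]
   → A = (63/5, 13/5)
3. C_x = -21  [2·signedArea(CEB) = -476]
4. C_y = 34  [|CE|² = 1625]
   → C = (-21, 34)
5. D_x = 76251/6113  [B, A, D are collinear ∩ GD ⟂ BA]
6. D_y = 13879/6113  [B, A, D are collinear ∩ GD ⟂ BA]
   → D = (76251/6113, 13879/6113)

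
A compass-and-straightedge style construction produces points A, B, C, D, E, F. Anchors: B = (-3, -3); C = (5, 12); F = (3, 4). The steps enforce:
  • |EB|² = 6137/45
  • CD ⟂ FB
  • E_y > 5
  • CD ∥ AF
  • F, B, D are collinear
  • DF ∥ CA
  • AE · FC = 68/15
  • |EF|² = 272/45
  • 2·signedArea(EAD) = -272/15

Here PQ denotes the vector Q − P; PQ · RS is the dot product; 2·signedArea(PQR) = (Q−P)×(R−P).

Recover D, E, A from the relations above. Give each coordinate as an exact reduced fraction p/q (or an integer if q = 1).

A = (1/5, 32/5)
D = (39/5, 48/5)
E = (23/5, 88/15)

1. D_x = 39/5  [F, B, D are collinear ∩ CD ⟂ FB]
2. D_y = 48/5  [F, B, D are collinear ∩ CD ⟂ FB]
   → D = (39/5, 48/5)
3. A_x = 1/5  [CD ∥ AF ∩ DF ∥ CA]
4. A_y = 32/5  [CD ∥ AF ∩ DF ∥ CA]
   → A = (1/5, 32/5)
5. E_x = 23/5  [2·signedArea(EAD) = -272/15 ∩ AE · FC = 68/15]
6. E_y = 88/15  [2·signedArea(EAD) = -272/15 ∩ AE · FC = 68/15]
   → E = (23/5, 88/15)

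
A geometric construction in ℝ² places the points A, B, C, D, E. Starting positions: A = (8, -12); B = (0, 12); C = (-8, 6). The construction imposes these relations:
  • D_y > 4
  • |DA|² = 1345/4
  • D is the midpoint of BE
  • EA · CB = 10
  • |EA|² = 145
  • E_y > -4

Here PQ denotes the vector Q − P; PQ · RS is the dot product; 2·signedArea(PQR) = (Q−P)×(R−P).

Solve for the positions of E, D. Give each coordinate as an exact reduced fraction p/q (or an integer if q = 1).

1. E_x = 0  [line -8·x + -6·y + -18 = 0 ∩ |EA|² = 145]
2. E_y = -3  [line -8·x + -6·y + -18 = 0 ∩ |EA|² = 145]
   → E = (0, -3)
3. D_x = 0  [D is the midpoint of BE]
4. D_y = 9/2  [D is the midpoint of BE]
   → D = (0, 9/2)

D = (0, 9/2)
E = (0, -3)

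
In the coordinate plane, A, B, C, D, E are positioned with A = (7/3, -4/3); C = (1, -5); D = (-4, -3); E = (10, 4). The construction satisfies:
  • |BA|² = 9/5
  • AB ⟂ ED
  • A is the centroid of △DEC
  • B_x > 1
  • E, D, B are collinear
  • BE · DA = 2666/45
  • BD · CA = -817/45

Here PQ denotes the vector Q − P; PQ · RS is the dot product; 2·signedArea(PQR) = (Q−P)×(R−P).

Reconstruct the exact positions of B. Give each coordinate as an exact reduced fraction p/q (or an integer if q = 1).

B = (26/15, -2/15)

1. B_x = 26/15  [E, D, B are collinear ∩ AB ⟂ ED]
2. B_y = -2/15  [E, D, B are collinear ∩ AB ⟂ ED]
   → B = (26/15, -2/15)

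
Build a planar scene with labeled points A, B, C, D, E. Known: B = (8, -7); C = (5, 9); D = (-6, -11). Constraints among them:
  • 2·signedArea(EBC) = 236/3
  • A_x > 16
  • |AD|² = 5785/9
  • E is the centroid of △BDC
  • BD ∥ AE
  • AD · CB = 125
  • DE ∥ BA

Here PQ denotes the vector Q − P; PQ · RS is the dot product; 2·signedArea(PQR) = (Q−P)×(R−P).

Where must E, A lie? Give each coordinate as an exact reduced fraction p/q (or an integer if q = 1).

1. E_x = 7/3  [E is the centroid of △BDC]
2. E_y = -3  [E is the centroid of △BDC]
   → E = (7/3, -3)
3. A_x = 49/3  [BD ∥ AE ∩ DE ∥ BA]
4. A_y = 1  [BD ∥ AE ∩ DE ∥ BA]
   → A = (49/3, 1)

A = (49/3, 1)
E = (7/3, -3)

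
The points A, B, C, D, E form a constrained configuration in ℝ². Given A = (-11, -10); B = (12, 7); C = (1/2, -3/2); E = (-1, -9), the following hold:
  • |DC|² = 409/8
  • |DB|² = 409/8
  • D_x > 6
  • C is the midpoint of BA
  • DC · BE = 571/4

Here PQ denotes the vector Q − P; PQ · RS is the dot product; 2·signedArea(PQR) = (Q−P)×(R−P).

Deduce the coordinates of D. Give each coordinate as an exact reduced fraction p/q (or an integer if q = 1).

1. D_x = 25/4  [line 13·x + 16·y + -501/4 = 0 ∩ |DC|² = 409/8]
2. D_y = 11/4  [line 13·x + 16·y + -501/4 = 0 ∩ |DC|² = 409/8]
   → D = (25/4, 11/4)

D = (25/4, 11/4)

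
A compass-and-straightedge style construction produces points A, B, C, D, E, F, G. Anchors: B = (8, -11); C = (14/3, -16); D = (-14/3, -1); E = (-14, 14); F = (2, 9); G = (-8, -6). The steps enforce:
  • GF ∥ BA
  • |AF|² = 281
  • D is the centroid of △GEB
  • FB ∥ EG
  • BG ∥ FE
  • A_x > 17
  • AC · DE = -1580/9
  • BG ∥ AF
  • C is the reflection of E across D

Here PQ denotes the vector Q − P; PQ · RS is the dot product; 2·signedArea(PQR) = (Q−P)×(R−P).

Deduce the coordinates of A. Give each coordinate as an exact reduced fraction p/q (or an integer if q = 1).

1. A_x = 18  [BG ∥ AF ∩ GF ∥ BA]
2. A_y = 4  [BG ∥ AF ∩ GF ∥ BA]
   → A = (18, 4)

A = (18, 4)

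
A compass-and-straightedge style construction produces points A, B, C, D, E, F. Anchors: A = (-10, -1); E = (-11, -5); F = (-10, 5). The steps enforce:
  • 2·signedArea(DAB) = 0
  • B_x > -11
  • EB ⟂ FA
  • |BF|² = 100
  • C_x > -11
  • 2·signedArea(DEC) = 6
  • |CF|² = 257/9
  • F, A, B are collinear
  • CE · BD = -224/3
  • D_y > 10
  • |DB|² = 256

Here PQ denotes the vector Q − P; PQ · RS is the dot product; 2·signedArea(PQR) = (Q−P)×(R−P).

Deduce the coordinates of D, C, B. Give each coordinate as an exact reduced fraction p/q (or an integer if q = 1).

B = (-10, -5)
C = (-31/3, -1/3)
D = (-10, 11)

1. B_x = -10  [F, A, B are collinear ∩ EB ⟂ FA]
2. B_y = -5  [F, A, B are collinear ∩ EB ⟂ FA]
   → B = (-10, -5)
3. D_x = -10  [2·signedArea(DAB) = 0]
4. D_y = 11  [|DB|² = 256]
   → D = (-10, 11)
5. C_x = -31/3  [CE · BD = -224/3 ∩ 2·signedArea(DEC) = 6]
6. C_y = -1/3  [CE · BD = -224/3 ∩ 2·signedArea(DEC) = 6]
   → C = (-31/3, -1/3)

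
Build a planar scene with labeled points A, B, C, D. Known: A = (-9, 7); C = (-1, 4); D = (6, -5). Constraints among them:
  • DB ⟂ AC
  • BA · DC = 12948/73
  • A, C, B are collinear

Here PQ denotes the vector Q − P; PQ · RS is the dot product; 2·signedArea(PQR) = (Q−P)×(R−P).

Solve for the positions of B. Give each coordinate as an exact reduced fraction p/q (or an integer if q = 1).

B = (591/73, 43/73)

1. B_x = 591/73  [A, C, B are collinear ∩ DB ⟂ AC]
2. B_y = 43/73  [A, C, B are collinear ∩ DB ⟂ AC]
   → B = (591/73, 43/73)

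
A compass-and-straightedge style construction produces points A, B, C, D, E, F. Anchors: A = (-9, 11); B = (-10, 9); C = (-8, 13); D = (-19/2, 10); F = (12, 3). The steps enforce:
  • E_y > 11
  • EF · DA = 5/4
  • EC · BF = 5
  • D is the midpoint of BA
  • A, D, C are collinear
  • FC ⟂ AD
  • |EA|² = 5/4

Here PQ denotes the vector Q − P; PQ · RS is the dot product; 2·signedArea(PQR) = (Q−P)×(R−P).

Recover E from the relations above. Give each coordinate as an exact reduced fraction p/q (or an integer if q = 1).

E = (-17/2, 12)

1. E_x = -17/2  [EC · BF = 5 ∩ EF · DA = 5/4]
2. E_y = 12  [EC · BF = 5 ∩ EF · DA = 5/4]
   → E = (-17/2, 12)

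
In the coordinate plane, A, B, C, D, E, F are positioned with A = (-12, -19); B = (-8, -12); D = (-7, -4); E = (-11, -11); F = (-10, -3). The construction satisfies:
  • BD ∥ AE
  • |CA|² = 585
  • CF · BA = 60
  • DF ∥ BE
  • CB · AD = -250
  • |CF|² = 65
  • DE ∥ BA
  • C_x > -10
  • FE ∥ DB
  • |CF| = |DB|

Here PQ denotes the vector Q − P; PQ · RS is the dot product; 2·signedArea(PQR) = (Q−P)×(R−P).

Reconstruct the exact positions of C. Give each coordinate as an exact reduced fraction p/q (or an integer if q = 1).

C = (-9, 5)

1. C_x = -9  [CB · AD = -250 ∩ CF · BA = 60]
2. C_y = 5  [CB · AD = -250 ∩ CF · BA = 60]
   → C = (-9, 5)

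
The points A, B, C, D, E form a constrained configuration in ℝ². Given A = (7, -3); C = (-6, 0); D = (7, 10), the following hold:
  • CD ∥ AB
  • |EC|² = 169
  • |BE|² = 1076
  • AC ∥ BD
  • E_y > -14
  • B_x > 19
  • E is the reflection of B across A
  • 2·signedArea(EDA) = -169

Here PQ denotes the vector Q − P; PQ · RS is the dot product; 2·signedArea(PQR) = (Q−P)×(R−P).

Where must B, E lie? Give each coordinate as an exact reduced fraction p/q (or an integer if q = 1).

1. B_x = 20  [AC ∥ BD ∩ CD ∥ AB]
2. B_y = 7  [AC ∥ BD ∩ CD ∥ AB]
   → B = (20, 7)
3. E_x = -6  [E is the reflection of B across A]
4. E_y = -13  [E is the reflection of B across A]
   → E = (-6, -13)

B = (20, 7)
E = (-6, -13)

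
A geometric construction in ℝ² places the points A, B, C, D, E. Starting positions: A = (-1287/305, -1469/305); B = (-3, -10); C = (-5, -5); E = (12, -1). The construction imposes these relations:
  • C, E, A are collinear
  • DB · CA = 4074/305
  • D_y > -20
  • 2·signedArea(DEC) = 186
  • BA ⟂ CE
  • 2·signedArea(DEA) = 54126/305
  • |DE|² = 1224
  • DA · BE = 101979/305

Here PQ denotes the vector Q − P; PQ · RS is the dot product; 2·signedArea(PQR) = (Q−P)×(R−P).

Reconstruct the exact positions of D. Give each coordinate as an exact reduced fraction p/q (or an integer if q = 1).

1. D_x = -18  [2·signedArea(DEA) = 54126/305 ∩ DA · BE = 101979/305]
2. D_y = -19  [2·signedArea(DEA) = 54126/305 ∩ DA · BE = 101979/305]
   → D = (-18, -19)

D = (-18, -19)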